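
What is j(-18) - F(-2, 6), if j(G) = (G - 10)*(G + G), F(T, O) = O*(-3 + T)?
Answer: 1038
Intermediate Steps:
j(G) = 2*G*(-10 + G) (j(G) = (-10 + G)*(2*G) = 2*G*(-10 + G))
j(-18) - F(-2, 6) = 2*(-18)*(-10 - 18) - 6*(-3 - 2) = 2*(-18)*(-28) - 6*(-5) = 1008 - 1*(-30) = 1008 + 30 = 1038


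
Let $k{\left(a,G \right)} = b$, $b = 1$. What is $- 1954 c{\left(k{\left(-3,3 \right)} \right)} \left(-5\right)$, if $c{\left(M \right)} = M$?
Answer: $9770$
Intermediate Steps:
$k{\left(a,G \right)} = 1$
$- 1954 c{\left(k{\left(-3,3 \right)} \right)} \left(-5\right) = - 1954 \cdot 1 \left(-5\right) = \left(-1954\right) \left(-5\right) = 9770$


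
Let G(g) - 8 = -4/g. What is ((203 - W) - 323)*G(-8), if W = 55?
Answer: -2975/2 ≈ -1487.5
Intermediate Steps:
G(g) = 8 - 4/g
((203 - W) - 323)*G(-8) = ((203 - 1*55) - 323)*(8 - 4/(-8)) = ((203 - 55) - 323)*(8 - 4*(-1/8)) = (148 - 323)*(8 + 1/2) = -175*17/2 = -2975/2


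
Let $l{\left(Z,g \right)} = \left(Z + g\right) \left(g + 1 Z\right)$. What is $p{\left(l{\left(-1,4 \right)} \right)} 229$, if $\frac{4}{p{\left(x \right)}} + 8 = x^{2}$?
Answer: $\frac{916}{73} \approx 12.548$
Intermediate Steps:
$l{\left(Z,g \right)} = \left(Z + g\right)^{2}$ ($l{\left(Z,g \right)} = \left(Z + g\right) \left(g + Z\right) = \left(Z + g\right) \left(Z + g\right) = \left(Z + g\right)^{2}$)
$p{\left(x \right)} = \frac{4}{-8 + x^{2}}$
$p{\left(l{\left(-1,4 \right)} \right)} 229 = \frac{4}{-8 + \left(\left(-1 + 4\right)^{2}\right)^{2}} \cdot 229 = \frac{4}{-8 + \left(3^{2}\right)^{2}} \cdot 229 = \frac{4}{-8 + 9^{2}} \cdot 229 = \frac{4}{-8 + 81} \cdot 229 = \frac{4}{73} \cdot 229 = \frac{916}{73}$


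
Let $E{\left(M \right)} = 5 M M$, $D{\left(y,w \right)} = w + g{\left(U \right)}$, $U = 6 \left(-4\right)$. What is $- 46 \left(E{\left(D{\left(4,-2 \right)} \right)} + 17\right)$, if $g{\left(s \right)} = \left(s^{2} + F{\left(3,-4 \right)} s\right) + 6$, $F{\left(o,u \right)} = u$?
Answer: $-105105262$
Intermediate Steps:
$U = -24$
$g{\left(s \right)} = 6 + s^{2} - 4 s$ ($g{\left(s \right)} = \left(s^{2} - 4 s\right) + 6 = 6 + s^{2} - 4 s$)
$D{\left(y,w \right)} = 678 + w$ ($D{\left(y,w \right)} = w + \left(6 + \left(-24\right)^{2} - -96\right) = w + \left(6 + 576 + 96\right) = w + 678 = 678 + w$)
$E{\left(M \right)} = 5 M^{2}$
$- 46 \left(E{\left(D{\left(4,-2 \right)} \right)} + 17\right) = - 46 \left(5 \left(678 - 2\right)^{2} + 17\right) = - 46 \left(5 \cdot 676^{2} + 17\right) = - 46 \left(5 \cdot 456976 + 17\right) = - 46 \left(2284880 + 17\right) = \left(-46\right) 2284897 = -105105262$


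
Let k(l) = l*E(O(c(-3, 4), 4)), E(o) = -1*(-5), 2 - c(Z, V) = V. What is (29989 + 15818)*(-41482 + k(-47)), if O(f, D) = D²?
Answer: -1910930619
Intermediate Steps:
c(Z, V) = 2 - V
E(o) = 5
k(l) = 5*l (k(l) = l*5 = 5*l)
(29989 + 15818)*(-41482 + k(-47)) = (29989 + 15818)*(-41482 + 5*(-47)) = 45807*(-41482 - 235) = 45807*(-41717) = -1910930619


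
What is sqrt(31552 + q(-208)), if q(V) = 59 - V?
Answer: sqrt(31819) ≈ 178.38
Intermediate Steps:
sqrt(31552 + q(-208)) = sqrt(31552 + (59 - 1*(-208))) = sqrt(31552 + (59 + 208)) = sqrt(31552 + 267) = sqrt(31819)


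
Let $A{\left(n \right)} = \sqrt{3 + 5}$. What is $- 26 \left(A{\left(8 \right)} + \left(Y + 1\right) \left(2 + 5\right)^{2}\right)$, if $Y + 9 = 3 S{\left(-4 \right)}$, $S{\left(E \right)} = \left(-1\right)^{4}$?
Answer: $6370 - 52 \sqrt{2} \approx 6296.5$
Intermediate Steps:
$S{\left(E \right)} = 1$
$Y = -6$ ($Y = -9 + 3 \cdot 1 = -9 + 3 = -6$)
$A{\left(n \right)} = 2 \sqrt{2}$ ($A{\left(n \right)} = \sqrt{8} = 2 \sqrt{2}$)
$- 26 \left(A{\left(8 \right)} + \left(Y + 1\right) \left(2 + 5\right)^{2}\right) = - 26 \left(2 \sqrt{2} + \left(-6 + 1\right) \left(2 + 5\right)^{2}\right) = - 26 \left(2 \sqrt{2} - 5 \cdot 7^{2}\right) = - 26 \left(2 \sqrt{2} - 245\right) = - 26 \left(-245 + 2 \sqrt{2}\right) = 6370 - 52 \sqrt{2}$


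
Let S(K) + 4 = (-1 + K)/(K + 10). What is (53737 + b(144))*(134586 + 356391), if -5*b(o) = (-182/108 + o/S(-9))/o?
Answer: 159568249954817/6048 ≈ 2.6384e+10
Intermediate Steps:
S(K) = -4 + (-1 + K)/(10 + K) (S(K) = -4 + (-1 + K)/(K + 10) = -4 + (-1 + K)/(10 + K))
b(o) = -(-91/54 - o/14)/(5*o) (b(o) = -(-182/108 + o/(((-41 - 3*(-9))/(10 - 9))))/(5*o) = -(-182*1/108 + o/(((-41 + 27)/1)))/(5*o) = -(-91/54 + o/((1*(-14))))/(5*o) = -(-91/54 + o/(-14))/(5*o) = -(-91/54 + o*(-1/14))/(5*o) = -(-91/54 - o/14)/(5*o))
(53737 + b(144))*(134586 + 356391) = (53737 + (1/1890)*(637 + 27*144)/144)*(134586 + 356391) = (53737 + (1/1890)*(1/144)*(637 + 3888))*490977 = (53737 + (1/1890)*(1/144)*4525)*490977 = (53737 + 905/54432)*490977 = (2925013289/54432)*490977 = 159568249954817/6048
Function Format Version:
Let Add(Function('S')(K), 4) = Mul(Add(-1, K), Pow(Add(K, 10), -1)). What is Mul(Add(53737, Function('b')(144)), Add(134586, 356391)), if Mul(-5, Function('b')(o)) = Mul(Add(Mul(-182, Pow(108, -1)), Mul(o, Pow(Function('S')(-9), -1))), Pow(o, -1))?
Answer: Rational(159568249954817, 6048) ≈ 2.6384e+10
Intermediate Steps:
Function('S')(K) = Add(-4, Mul(Pow(Add(10, K), -1), Add(-1, K))) (Function('S')(K) = Add(-4, Mul(Add(-1, K), Pow(Add(K, 10), -1))) = Add(-4, Mul(Add(-1, K), Pow(Add(10, K), -1))) = Add(-4, Mul(Pow(Add(10, K), -1), Add(-1, K))))
Function('b')(o) = Mul(Rational(-1, 5), Pow(o, -1), Add(Rational(-91, 54), Mul(Rational(-1, 14), o))) (Function('b')(o) = Mul(Rational(-1, 5), Mul(Add(Mul(-182, Pow(108, -1)), Mul(o, Pow(Mul(Pow(Add(10, -9), -1), Add(-41, Mul(-3, -9))), -1))), Pow(o, -1))) = Mul(Rational(-1, 5), Mul(Add(Mul(-182, Rational(1, 108)), Mul(o, Pow(Mul(Pow(1, -1), Add(-41, 27)), -1))), Pow(o, -1))) = Mul(Rational(-1, 5), Mul(Add(Rational(-91, 54), Mul(o, Pow(Mul(1, -14), -1))), Pow(o, -1))) = Mul(Rational(-1, 5), Mul(Add(Rational(-91, 54), Mul(o, Pow(-14, -1))), Pow(o, -1))) = Mul(Rational(-1, 5), Mul(Add(Rational(-91, 54), Mul(o, Rational(-1, 14))), Pow(o, -1))) = Mul(Rational(-1, 5), Mul(Add(Rational(-91, 54), Mul(Rational(-1, 14), o)), Pow(o, -1))) = Mul(Rational(-1, 5), Mul(Pow(o, -1), Add(Rational(-91, 54), Mul(Rational(-1, 14), o)))) = Mul(Rational(-1, 5), Pow(o, -1), Add(Rational(-91, 54), Mul(Rational(-1, 14), o))))
Mul(Add(53737, Function('b')(144)), Add(134586, 356391)) = Mul(Add(53737, Mul(Rational(1, 1890), Pow(144, -1), Add(637, Mul(27, 144)))), Add(134586, 356391)) = Mul(Add(53737, Mul(Rational(1, 1890), Rational(1, 144), Add(637, 3888))), 490977) = Mul(Add(53737, Mul(Rational(1, 1890), Rational(1, 144), 4525)), 490977) = Mul(Add(53737, Rational(905, 54432)), 490977) = Mul(Rational(2925013289, 54432), 490977) = Rational(159568249954817, 6048)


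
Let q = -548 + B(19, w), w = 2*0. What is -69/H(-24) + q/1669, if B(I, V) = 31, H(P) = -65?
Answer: 81556/108485 ≈ 0.75177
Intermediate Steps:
w = 0
q = -517 (q = -548 + 31 = -517)
-69/H(-24) + q/1669 = -69/(-65) - 517/1669 = -69*(-1/65) - 517*1/1669 = 69/65 - 517/1669 = 81556/108485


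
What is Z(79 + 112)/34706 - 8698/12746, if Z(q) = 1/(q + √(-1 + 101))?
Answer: -30338208821/44457448938 ≈ -0.68241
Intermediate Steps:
Z(q) = 1/(10 + q) (Z(q) = 1/(q + √100) = 1/(q + 10) = 1/(10 + q))
Z(79 + 112)/34706 - 8698/12746 = 1/((10 + (79 + 112))*34706) - 8698/12746 = (1/34706)/(10 + 191) - 8698*1/12746 = (1/34706)/201 - 4349/6373 = (1/201)*(1/34706) - 4349/6373 = 1/6975906 - 4349/6373 = -30338208821/44457448938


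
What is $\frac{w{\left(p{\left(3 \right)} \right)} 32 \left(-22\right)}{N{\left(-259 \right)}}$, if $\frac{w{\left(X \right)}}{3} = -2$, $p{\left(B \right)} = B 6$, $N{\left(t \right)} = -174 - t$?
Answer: $\frac{4224}{85} \approx 49.694$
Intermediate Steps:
$p{\left(B \right)} = 6 B$
$w{\left(X \right)} = -6$ ($w{\left(X \right)} = 3 \left(-2\right) = -6$)
$\frac{w{\left(p{\left(3 \right)} \right)} 32 \left(-22\right)}{N{\left(-259 \right)}} = \frac{\left(-6\right) 32 \left(-22\right)}{-174 - -259} = \frac{\left(-192\right) \left(-22\right)}{-174 + 259} = \frac{4224}{85}$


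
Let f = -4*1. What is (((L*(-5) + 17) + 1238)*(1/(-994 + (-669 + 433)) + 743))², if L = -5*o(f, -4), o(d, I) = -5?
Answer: 10664580749074849/15129 ≈ 7.0491e+11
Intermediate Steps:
f = -4
L = 25 (L = -5*(-5) = 25)
(((L*(-5) + 17) + 1238)*(1/(-994 + (-669 + 433)) + 743))² = (((25*(-5) + 17) + 1238)*(1/(-994 + (-669 + 433)) + 743))² = (((-125 + 17) + 1238)*(1/(-994 - 236) + 743))² = ((-108 + 1238)*(1/(-1230) + 743))² = (1130*(-1/1230 + 743))² = (1130*(913889/1230))² = (103269457/123)² = 10664580749074849/15129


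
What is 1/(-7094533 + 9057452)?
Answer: 1/1962919 ≈ 5.0945e-7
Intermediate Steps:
1/(-7094533 + 9057452) = 1/1962919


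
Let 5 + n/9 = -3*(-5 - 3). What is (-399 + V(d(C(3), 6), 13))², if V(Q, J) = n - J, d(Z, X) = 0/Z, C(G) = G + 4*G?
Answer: 58081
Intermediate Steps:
C(G) = 5*G
n = 171 (n = -45 + 9*(-3*(-5 - 3)) = -45 + 9*(-3*(-8)) = -45 + 9*24 = -45 + 216 = 171)
d(Z, X) = 0
V(Q, J) = 171 - J
(-399 + V(d(C(3), 6), 13))² = (-399 + (171 - 1*13))² = (-399 + (171 - 13))² = (-399 + 158)² = (-241)² = 58081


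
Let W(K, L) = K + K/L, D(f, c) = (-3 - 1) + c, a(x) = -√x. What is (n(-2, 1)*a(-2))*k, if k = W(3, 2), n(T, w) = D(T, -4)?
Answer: 36*I*√2 ≈ 50.912*I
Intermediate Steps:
D(f, c) = -4 + c
n(T, w) = -8 (n(T, w) = -4 - 4 = -8)
k = 9/2 (k = 3 + 3/2 = 9/2 ≈ 4.5000)
(n(-2, 1)*a(-2))*k = -(-8)*√(-2)*(9/2) = -(-8)*I*√2*(9/2) = (8*I*√2)*(9/2) = 36*I*√2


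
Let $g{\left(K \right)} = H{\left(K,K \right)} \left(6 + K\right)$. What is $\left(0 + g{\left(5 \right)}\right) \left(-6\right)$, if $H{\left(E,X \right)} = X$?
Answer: $-330$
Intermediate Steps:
$g{\left(K \right)} = K \left(6 + K\right)$
$\left(0 + g{\left(5 \right)}\right) \left(-6\right) = \left(0 + 5 \left(6 + 5\right)\right) \left(-6\right) = \left(0 + 5 \cdot 11\right) \left(-6\right) = \left(0 + 55\right) \left(-6\right) = 55 \left(-6\right) = -330$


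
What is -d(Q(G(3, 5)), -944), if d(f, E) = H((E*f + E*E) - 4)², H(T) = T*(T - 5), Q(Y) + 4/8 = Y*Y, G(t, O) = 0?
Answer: -631950645512624305161616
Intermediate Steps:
Q(Y) = -½ + Y² (Q(Y) = -½ + Y*Y = -½ + Y²)
H(T) = T*(-5 + T)
d(f, E) = (-9 + E² + E*f)²*(-4 + E² + E*f)² (d(f, E) = (((E*f + E*E) - 4)*(-5 + ((E*f + E*E) - 4)))² = (((E*f + E²) - 4)*(-5 + ((E*f + E²) - 4)))² = (((E² + E*f) - 4)*(-5 + ((E² + E*f) - 4)))² = ((-4 + E² + E*f)*(-5 + (-4 + E² + E*f)))² = ((-4 + E² + E*f)*(-9 + E² + E*f))² = ((-9 + E² + E*f)*(-4 + E² + E*f))² = (-9 + E² + E*f)²*(-4 + E² + E*f)²)
-d(Q(G(3, 5)), -944) = -(-9 + (-944)² - 944*(-½ + 0²))²*(-4 + (-944)² - 944*(-½ + 0²))² = -(-9 + 891136 - 944*(-½ + 0))²*(-4 + 891136 - 944*(-½ + 0))² = -(-9 + 891136 - 944*(-½))²*(-4 + 891136 - 944*(-½))² = -(-9 + 891136 + 472)²*(-4 + 891136 + 472)² = -891599²*891604² = -794948776801*794957692816 = -1*631950645512624305161616 = -631950645512624305161616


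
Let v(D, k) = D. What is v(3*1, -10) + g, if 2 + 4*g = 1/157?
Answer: 1571/628 ≈ 2.5016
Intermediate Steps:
g = -313/628 (g = -½ + (¼)/157 = -½ + (¼)*(1/157) = -½ + 1/628 = -313/628 ≈ -0.49841)
v(3*1, -10) + g = 3*1 - 313/628 = 3 - 313/628 = 1571/628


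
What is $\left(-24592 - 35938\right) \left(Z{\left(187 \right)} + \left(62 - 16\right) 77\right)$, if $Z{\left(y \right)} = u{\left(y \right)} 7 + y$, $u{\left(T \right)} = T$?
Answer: $-304950140$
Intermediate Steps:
$Z{\left(y \right)} = 8 y$ ($Z{\left(y \right)} = y 7 + y = 7 y + y = 8 y$)
$\left(-24592 - 35938\right) \left(Z{\left(187 \right)} + \left(62 - 16\right) 77\right) = \left(-24592 - 35938\right) \left(8 \cdot 187 + \left(62 - 16\right) 77\right) = - 60530 \left(1496 + 46 \cdot 77\right) = - 60530 \left(1496 + 3542\right) = \left(-60530\right) 5038 = -304950140$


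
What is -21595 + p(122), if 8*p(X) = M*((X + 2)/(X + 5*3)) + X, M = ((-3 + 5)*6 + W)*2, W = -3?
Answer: -11824587/548 ≈ -21578.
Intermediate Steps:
M = 18 (M = ((-3 + 5)*6 - 3)*2 = (2*6 - 3)*2 = (12 - 3)*2 = 9*2 = 18)
p(X) = X/8 + 9*(2 + X)/(4*(15 + X)) (p(X) = (18*((X + 2)/(X + 5*3)) + X)/8 = (18*((2 + X)/(X + 15)) + X)/8 = (18*((2 + X)/(15 + X)) + X)/8 = (18*(2 + X)/(15 + X) + X)/8 = (X + 18*(2 + X)/(15 + X))/8 = X/8 + 9*(2 + X)/(4*(15 + X)))
-21595 + p(122) = -21595 + (36 + 122² + 33*122)/(8*(15 + 122)) = -21595 + (⅛)*(36 + 14884 + 4026)/137 = -21595 + (⅛)*(1/137)*18946 = -21595 + 9473/548 = -11824587/548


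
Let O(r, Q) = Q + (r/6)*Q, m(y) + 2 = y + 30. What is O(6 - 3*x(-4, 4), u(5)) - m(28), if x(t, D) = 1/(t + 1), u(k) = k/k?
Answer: -323/6 ≈ -53.833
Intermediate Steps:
m(y) = 28 + y (m(y) = -2 + (y + 30) = -2 + (30 + y) = 28 + y)
u(k) = 1
x(t, D) = 1/(1 + t)
O(r, Q) = Q + Q*r/6 (O(r, Q) = Q + (r*(⅙))*Q = Q + (r/6)*Q = Q + Q*r/6)
O(6 - 3*x(-4, 4), u(5)) - m(28) = (⅙)*1*(6 + (6 - 3/(1 - 4))) - (28 + 28) = (⅙)*1*(6 + (6 - 3/(-3))) - 1*56 = (⅙)*1*(6 + (6 - 3*(-⅓))) - 56 = (⅙)*1*(6 + (6 + 1)) - 56 = (⅙)*1*(6 + 7) - 56 = (⅙)*1*13 - 56 = 13/6 - 56 = -323/6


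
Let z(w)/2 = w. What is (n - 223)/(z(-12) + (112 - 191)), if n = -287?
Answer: 510/103 ≈ 4.9515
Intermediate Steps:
z(w) = 2*w
(n - 223)/(z(-12) + (112 - 191)) = (-287 - 223)/(2*(-12) + (112 - 191)) = -510/(-24 - 79) = -510/(-103) = -510*(-1/103) = 510/103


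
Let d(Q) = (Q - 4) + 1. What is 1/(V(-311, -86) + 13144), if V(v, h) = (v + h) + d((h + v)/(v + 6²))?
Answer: 275/3504997 ≈ 7.8459e-5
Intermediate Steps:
d(Q) = -3 + Q (d(Q) = (-4 + Q) + 1 = -3 + Q)
V(v, h) = -3 + h + v + (h + v)/(36 + v) (V(v, h) = (v + h) + (-3 + (h + v)/(v + 6²)) = (h + v) + (-3 + (h + v)/(v + 36)) = (h + v) + (-3 + (h + v)/(36 + v)) = -3 + h + v + (h + v)/(36 + v))
1/(V(-311, -86) + 13144) = 1/((-86 - 311 + (36 - 311)*(-3 - 86 - 311))/(36 - 311) + 13144) = 1/((-86 - 311 - 275*(-400))/(-275) + 13144) = 1/(-(-86 - 311 + 110000)/275 + 13144) = 1/(-1/275*109603 + 13144) = 1/(-109603/275 + 13144) = 1/(3504997/275) = 275/3504997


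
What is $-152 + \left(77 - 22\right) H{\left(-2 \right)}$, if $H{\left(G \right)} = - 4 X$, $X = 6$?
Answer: $-1472$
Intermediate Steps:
$H{\left(G \right)} = -24$ ($H{\left(G \right)} = \left(-4\right) 6 = -24$)
$-152 + \left(77 - 22\right) H{\left(-2 \right)} = -152 + \left(77 - 22\right) \left(-24\right) = -152 + 55 \left(-24\right) = -152 - 1320 = -1472$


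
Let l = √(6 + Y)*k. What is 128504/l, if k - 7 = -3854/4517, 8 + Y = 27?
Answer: 580452568/138825 ≈ 4181.2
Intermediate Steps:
Y = 19 (Y = -8 + 27 = 19)
k = 27765/4517 (k = 7 - 3854/4517 = 27765/4517 ≈ 6.1468)
l = 138825/4517 (l = √(6 + 19)*(27765/4517) = √25*(27765/4517) = 5*(27765/4517) = 138825/4517 ≈ 30.734)
128504/l = 128504/(138825/4517) = 128504*(4517/138825) = 580452568/138825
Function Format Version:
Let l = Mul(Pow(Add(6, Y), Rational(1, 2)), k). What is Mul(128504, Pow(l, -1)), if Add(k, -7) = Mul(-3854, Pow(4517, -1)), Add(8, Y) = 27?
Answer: Rational(580452568, 138825) ≈ 4181.2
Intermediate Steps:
Y = 19 (Y = Add(-8, 27) = 19)
k = Rational(27765, 4517) (k = Add(7, Mul(-3854, Pow(4517, -1))) = Add(7, Mul(-3854, Rational(1, 4517))) = Add(7, Rational(-3854, 4517)) = Rational(27765, 4517) ≈ 6.1468)
l = Rational(138825, 4517) (l = Mul(Pow(Add(6, 19), Rational(1, 2)), Rational(27765, 4517)) = Mul(Pow(25, Rational(1, 2)), Rational(27765, 4517)) = Mul(5, Rational(27765, 4517)) = Rational(138825, 4517) ≈ 30.734)
Mul(128504, Pow(l, -1)) = Mul(128504, Pow(Rational(138825, 4517), -1)) = Mul(128504, Rational(4517, 138825)) = Rational(580452568, 138825)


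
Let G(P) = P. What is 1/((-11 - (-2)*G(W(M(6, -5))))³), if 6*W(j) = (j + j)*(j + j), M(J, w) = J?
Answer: 1/50653 ≈ 1.9742e-5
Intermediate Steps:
W(j) = 2*j²/3 (W(j) = ((j + j)*(j + j))/6 = ((2*j)*(2*j))/6 = (4*j²)/6 = 2*j²/3)
1/((-11 - (-2)*G(W(M(6, -5))))³) = 1/((-11 - (-2)*(⅔)*6²)³) = 1/((-11 - (-2)*(⅔)*36)³) = 1/((-11 - (-2)*24)³) = 1/((-11 - 1*(-48))³) = 1/((-11 + 48)³) = 1/(37³) = 1/50653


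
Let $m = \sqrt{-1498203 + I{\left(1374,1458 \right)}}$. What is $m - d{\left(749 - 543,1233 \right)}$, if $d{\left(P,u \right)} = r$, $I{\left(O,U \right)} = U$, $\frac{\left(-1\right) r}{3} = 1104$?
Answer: $3312 + 3 i \sqrt{166305} \approx 3312.0 + 1223.4 i$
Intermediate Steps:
$r = -3312$ ($r = \left(-3\right) 1104 = -3312$)
$d{\left(P,u \right)} = -3312$
$m = 3 i \sqrt{166305}$ ($m = \sqrt{-1498203 + 1458} = \sqrt{-1496745} = 3 i \sqrt{166305} \approx 1223.4 i$)
$m - d{\left(749 - 543,1233 \right)} = 3 i \sqrt{166305} - -3312 = 3 i \sqrt{166305} + 3312 = 3312 + 3 i \sqrt{166305}$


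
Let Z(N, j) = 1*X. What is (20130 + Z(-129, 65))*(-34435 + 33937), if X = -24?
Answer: -10012788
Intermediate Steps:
Z(N, j) = -24 (Z(N, j) = 1*(-24) = -24)
(20130 + Z(-129, 65))*(-34435 + 33937) = (20130 - 24)*(-34435 + 33937) = 20106*(-498) = -10012788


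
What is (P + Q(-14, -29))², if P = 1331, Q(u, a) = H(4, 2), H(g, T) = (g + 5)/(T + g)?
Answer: 7102225/4 ≈ 1.7756e+6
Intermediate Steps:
H(g, T) = (5 + g)/(T + g)
Q(u, a) = 3/2 (Q(u, a) = (5 + 4)/(2 + 4) = 9/6 = (⅙)*9 = 3/2)
(P + Q(-14, -29))² = (1331 + 3/2)² = (2665/2)² = 7102225/4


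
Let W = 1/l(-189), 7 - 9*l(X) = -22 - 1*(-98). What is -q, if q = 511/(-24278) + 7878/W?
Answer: 1466343155/24278 ≈ 60398.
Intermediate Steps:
l(X) = -23/3 (l(X) = 7/9 - (-22 - 1*(-98))/9 = 7/9 - (-22 + 98)/9 = 7/9 - ⅑*76 = 7/9 - 76/9 = -23/3)
W = -3/23 (W = 1/(-23/3) = -3/23 ≈ -0.13043)
q = -1466343155/24278 (q = 511/(-24278) + 7878/(-3/23) = 511*(-1/24278) + 7878*(-23/3) = -511/24278 - 60398 = -1466343155/24278 ≈ -60398.)
-q = -1*(-1466343155/24278) = 1466343155/24278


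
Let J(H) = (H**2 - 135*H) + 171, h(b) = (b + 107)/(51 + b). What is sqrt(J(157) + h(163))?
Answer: sqrt(41517070)/107 ≈ 60.218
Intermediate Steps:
h(b) = (107 + b)/(51 + b)
J(H) = 171 + H**2 - 135*H
sqrt(J(157) + h(163)) = sqrt((171 + 157**2 - 135*157) + (107 + 163)/(51 + 163)) = sqrt((171 + 24649 - 21195) + 270/214) = sqrt(3625 + (1/214)*270) = sqrt(3625 + 135/107) = sqrt(388010/107) = sqrt(41517070)/107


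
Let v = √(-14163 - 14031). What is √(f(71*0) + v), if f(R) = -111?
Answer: √(-111 + I*√28194) ≈ 6.7188 + 12.496*I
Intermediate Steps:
v = I*√28194 (v = √(-28194) = I*√28194 ≈ 167.91*I)
√(f(71*0) + v) = √(-111 + I*√28194)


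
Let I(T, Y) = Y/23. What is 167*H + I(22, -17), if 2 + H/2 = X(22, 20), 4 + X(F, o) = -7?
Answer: -99883/23 ≈ -4342.7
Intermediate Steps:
X(F, o) = -11 (X(F, o) = -4 - 7 = -11)
H = -26 (H = -4 + 2*(-11) = -4 - 22 = -26)
I(T, Y) = Y/23 (I(T, Y) = Y*(1/23) = Y/23)
167*H + I(22, -17) = 167*(-26) + (1/23)*(-17) = -4342 - 17/23 = -99883/23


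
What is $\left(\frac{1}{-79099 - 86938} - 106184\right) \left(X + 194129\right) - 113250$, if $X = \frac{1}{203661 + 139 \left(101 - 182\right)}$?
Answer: $- \frac{658516020219894486431}{31945850874} \approx -2.0613 \cdot 10^{10}$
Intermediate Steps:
$X = \frac{1}{192402}$ ($X = \frac{1}{203661 + 139 \left(-81\right)} = \frac{1}{203661 - 11259} = \frac{1}{192402} \approx 5.1974 \cdot 10^{-6}$)
$\left(\frac{1}{-79099 - 86938} - 106184\right) \left(X + 194129\right) - 113250 = \left(\frac{1}{-79099 - 86938} - 106184\right) \left(\frac{1}{192402} + 194129\right) - 113250 = \left(\frac{1}{-166037} - 106184\right) \frac{37350807859}{192402} - 113250 = \left(- \frac{1}{166037} - 106184\right) \frac{37350807859}{192402} - 113250 = \left(- \frac{17630472809}{166037}\right) \frac{37350807859}{192402} - 113250 = - \frac{658512402352283005931}{31945850874} - 113250 = - \frac{658516020219894486431}{31945850874}$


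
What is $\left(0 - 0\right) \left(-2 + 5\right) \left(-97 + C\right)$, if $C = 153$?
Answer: $0$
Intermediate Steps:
$\left(0 - 0\right) \left(-2 + 5\right) \left(-97 + C\right) = \left(0 - 0\right) \left(-2 + 5\right) \left(-97 + 153\right) = \left(0 + 0\right) 3 \cdot 56 = 0 \cdot 3 \cdot 56 = 0 \cdot 56 = 0$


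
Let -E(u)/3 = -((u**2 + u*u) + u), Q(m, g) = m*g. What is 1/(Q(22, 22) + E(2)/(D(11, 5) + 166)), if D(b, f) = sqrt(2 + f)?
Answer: 158794/76885001 + 5*sqrt(7)/1076390014 ≈ 0.0020654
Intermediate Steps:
Q(m, g) = g*m
E(u) = 3*u + 6*u**2 (E(u) = -(-3)*((u**2 + u*u) + u) = -(-3)*((u**2 + u**2) + u) = -(-3)*(2*u**2 + u) = -(-3)*(u + 2*u**2) = -3*(-u - 2*u**2) = 3*u + 6*u**2)
1/(Q(22, 22) + E(2)/(D(11, 5) + 166)) = 1/(22*22 + (3*2*(1 + 2*2))/(sqrt(2 + 5) + 166)) = 1/(484 + (3*2*(1 + 4))/(sqrt(7) + 166)) = 1/(484 + (3*2*5)/(166 + sqrt(7))) = 1/(484 + 30/(166 + sqrt(7)))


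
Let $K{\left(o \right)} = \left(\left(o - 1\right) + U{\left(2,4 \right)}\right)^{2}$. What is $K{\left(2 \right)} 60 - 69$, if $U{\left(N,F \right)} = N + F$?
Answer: $2871$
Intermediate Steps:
$U{\left(N,F \right)} = F + N$
$K{\left(o \right)} = \left(5 + o\right)^{2}$ ($K{\left(o \right)} = \left(\left(o - 1\right) + \left(4 + 2\right)\right)^{2} = \left(\left(o - 1\right) + 6\right)^{2} = \left(\left(-1 + o\right) + 6\right)^{2} = \left(5 + o\right)^{2}$)
$K{\left(2 \right)} 60 - 69 = \left(5 + 2\right)^{2} \cdot 60 - 69 = 7^{2} \cdot 60 - 69 = 49 \cdot 60 - 69 = 2940 - 69 = 2871$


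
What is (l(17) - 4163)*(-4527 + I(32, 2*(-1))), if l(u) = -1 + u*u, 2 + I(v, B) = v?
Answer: 17425875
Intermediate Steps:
I(v, B) = -2 + v
l(u) = -1 + u²
(l(17) - 4163)*(-4527 + I(32, 2*(-1))) = ((-1 + 17²) - 4163)*(-4527 + (-2 + 32)) = ((-1 + 289) - 4163)*(-4527 + 30) = (288 - 4163)*(-4497) = -3875*(-4497) = 17425875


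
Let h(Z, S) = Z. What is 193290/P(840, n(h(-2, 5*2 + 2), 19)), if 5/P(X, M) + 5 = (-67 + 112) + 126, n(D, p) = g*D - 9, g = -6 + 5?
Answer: 6417228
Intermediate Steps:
g = -1
n(D, p) = -9 - D (n(D, p) = -D - 9 = -9 - D)
P(X, M) = 5/166 (P(X, M) = 5/(-5 + ((-67 + 112) + 126)) = 5/(-5 + (45 + 126)) = 5/(-5 + 171) = 5/166)
193290/P(840, n(h(-2, 5*2 + 2), 19)) = 193290/(5/166) = 193290*(166/5) = 6417228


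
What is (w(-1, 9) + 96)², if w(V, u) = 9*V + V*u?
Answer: 6084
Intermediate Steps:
(w(-1, 9) + 96)² = (-(9 + 9) + 96)² = (-1*18 + 96)² = (-18 + 96)² = 78² = 6084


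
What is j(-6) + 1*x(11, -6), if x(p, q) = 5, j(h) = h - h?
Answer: 5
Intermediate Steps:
j(h) = 0
j(-6) + 1*x(11, -6) = 0 + 1*5 = 0 + 5 = 5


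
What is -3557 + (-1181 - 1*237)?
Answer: -4975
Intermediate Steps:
-3557 + (-1181 - 1*237) = -3557 + (-1181 - 237) = -3557 - 1418 = -4975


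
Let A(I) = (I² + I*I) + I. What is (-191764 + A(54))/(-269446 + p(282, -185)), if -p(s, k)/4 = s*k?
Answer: 92939/30383 ≈ 3.0589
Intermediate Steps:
p(s, k) = -4*k*s (p(s, k) = -4*s*k = -4*k*s)
A(I) = I + 2*I² (A(I) = (I² + I²) + I = 2*I² + I = I + 2*I²)
(-191764 + A(54))/(-269446 + p(282, -185)) = (-191764 + 54*(1 + 2*54))/(-269446 - 4*(-185)*282) = (-191764 + 54*(1 + 108))/(-269446 + 208680) = (-191764 + 54*109)/(-60766) = (-191764 + 5886)*(-1/60766) = -185878*(-1/60766) = 92939/30383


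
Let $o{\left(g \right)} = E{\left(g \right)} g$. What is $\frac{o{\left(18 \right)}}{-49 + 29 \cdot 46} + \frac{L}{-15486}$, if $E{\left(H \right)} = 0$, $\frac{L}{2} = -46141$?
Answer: $\frac{46141}{7743} \approx 5.9591$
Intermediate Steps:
$L = -92282$ ($L = 2 \left(-46141\right) = -92282$)
$o{\left(g \right)} = 0$ ($o{\left(g \right)} = 0 g = 0$)
$\frac{o{\left(18 \right)}}{-49 + 29 \cdot 46} + \frac{L}{-15486} = \frac{0}{-49 + 29 \cdot 46} - \frac{92282}{-15486} = \frac{0}{-49 + 1334} - - \frac{46141}{7743} = \frac{0}{1285} + \frac{46141}{7743} = 0 \cdot \frac{1}{1285} + \frac{46141}{7743} = 0 + \frac{46141}{7743} = \frac{46141}{7743}$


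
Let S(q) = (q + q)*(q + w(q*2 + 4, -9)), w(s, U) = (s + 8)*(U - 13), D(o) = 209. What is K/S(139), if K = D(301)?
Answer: -209/1734998 ≈ -0.00012046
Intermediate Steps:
w(s, U) = (-13 + U)*(8 + s) (w(s, U) = (8 + s)*(-13 + U) = (-13 + U)*(8 + s))
K = 209
S(q) = 2*q*(-264 - 43*q) (S(q) = (q + q)*(q + (-104 - 13*(q*2 + 4) + 8*(-9) - 9*(q*2 + 4))) = (2*q)*(q + (-104 - 13*(2*q + 4) - 72 - 9*(2*q + 4))) = (2*q)*(q + (-104 - 13*(4 + 2*q) - 72 - 9*(4 + 2*q))) = (2*q)*(q + (-104 + (-52 - 26*q) - 72 + (-36 - 18*q))) = (2*q)*(q + (-264 - 44*q)) = (2*q)*(-264 - 43*q) = 2*q*(-264 - 43*q))
K/S(139) = 209/((-2*139*(264 + 43*139))) = 209/((-2*139*(264 + 5977))) = 209/((-2*139*6241)) = 209/(-1734998) = 209*(-1/1734998) = -209/1734998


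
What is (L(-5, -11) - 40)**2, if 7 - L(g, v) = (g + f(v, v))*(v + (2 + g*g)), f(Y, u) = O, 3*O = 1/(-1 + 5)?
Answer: 18769/9 ≈ 2085.4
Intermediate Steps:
O = 1/12 (O = 1/(3*(-1 + 5)) = (1/3)/4 = (1/3)*(1/4) = 1/12 ≈ 0.083333)
f(Y, u) = 1/12
L(g, v) = 7 - (1/12 + g)*(2 + v + g**2) (L(g, v) = 7 - (g + 1/12)*(v + (2 + g*g)) = 7 - (1/12 + g)*(v + (2 + g**2)) = 7 - (1/12 + g)*(2 + v + g**2))
(L(-5, -11) - 40)**2 = ((41/6 - 1*(-5)**3 - 2*(-5) - 1/12*(-11) - 1/12*(-5)**2 - 1*(-5)*(-11)) - 40)**2 = ((41/6 - 1*(-125) + 10 + 11/12 - 1/12*25 - 55) - 40)**2 = ((41/6 + 125 + 10 + 11/12 - 25/12 - 55) - 40)**2 = (257/3 - 40)**2 = (137/3)**2 = 18769/9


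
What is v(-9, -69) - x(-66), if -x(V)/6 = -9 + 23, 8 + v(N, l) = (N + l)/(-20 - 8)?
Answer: 1103/14 ≈ 78.786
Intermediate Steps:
v(N, l) = -8 - N/28 - l/28 (v(N, l) = -8 + (N + l)/(-20 - 8) = -8 + (N + l)/(-28) = -8 + (N + l)*(-1/28) = -8 + (-N/28 - l/28) = -8 - N/28 - l/28)
x(V) = -84 (x(V) = -6*(-9 + 23) = -6*14 = -84)
v(-9, -69) - x(-66) = (-8 - 1/28*(-9) - 1/28*(-69)) - 1*(-84) = (-8 + 9/28 + 69/28) + 84 = -73/14 + 84 = 1103/14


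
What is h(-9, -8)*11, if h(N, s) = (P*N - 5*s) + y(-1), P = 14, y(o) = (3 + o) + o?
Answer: -935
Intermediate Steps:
y(o) = 3 + 2*o
h(N, s) = 1 - 5*s + 14*N (h(N, s) = (14*N - 5*s) + (3 + 2*(-1)) = (-5*s + 14*N) + (3 - 2) = (-5*s + 14*N) + 1 = 1 - 5*s + 14*N)
h(-9, -8)*11 = (1 - 5*(-8) + 14*(-9))*11 = (1 + 40 - 126)*11 = -85*11 = -935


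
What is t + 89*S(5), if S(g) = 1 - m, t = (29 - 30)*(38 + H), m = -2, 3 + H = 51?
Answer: 181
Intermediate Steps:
H = 48 (H = -3 + 51 = 48)
t = -86 (t = (29 - 30)*(38 + 48) = -1*86 = -86)
S(g) = 3 (S(g) = 1 - 1*(-2) = 1 + 2 = 3)
t + 89*S(5) = -86 + 89*3 = -86 + 267 = 181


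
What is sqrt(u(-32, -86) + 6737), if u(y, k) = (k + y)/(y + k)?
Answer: sqrt(6738) ≈ 82.085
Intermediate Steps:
u(y, k) = 1 (u(y, k) = (k + y)/(k + y) = 1)
sqrt(u(-32, -86) + 6737) = sqrt(1 + 6737) = sqrt(6738)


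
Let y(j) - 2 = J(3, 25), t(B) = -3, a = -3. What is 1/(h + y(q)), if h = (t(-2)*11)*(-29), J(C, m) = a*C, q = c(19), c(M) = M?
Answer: 1/950 ≈ 0.0010526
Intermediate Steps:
q = 19
J(C, m) = -3*C
h = 957 (h = -3*11*(-29) = -33*(-29) = 957)
y(j) = -7 (y(j) = 2 - 3*3 = 2 - 9 = -7)
1/(h + y(q)) = 1/(957 - 7) = 1/950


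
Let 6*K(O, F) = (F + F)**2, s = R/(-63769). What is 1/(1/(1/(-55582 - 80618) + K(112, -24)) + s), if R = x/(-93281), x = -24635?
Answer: 311107960255135111/808888565138435 ≈ 384.61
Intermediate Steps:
R = 24635/93281 (R = -24635/(-93281) = -24635*(-1/93281) = 24635/93281 ≈ 0.26409)
s = -24635/5948436089 (s = (24635/93281)/(-63769) = (24635/93281)*(-1/63769) = -24635/5948436089 ≈ -4.1414e-6)
K(O, F) = 2*F**2/3 (K(O, F) = (F + F)**2/6 = (2*F)**2/6 = (4*F**2)/6 = 2*F**2/3)
1/(1/(1/(-55582 - 80618) + K(112, -24)) + s) = 1/(1/(1/(-55582 - 80618) + (2/3)*(-24)**2) - 24635/5948436089) = 1/(1/(1/(-136200) + (2/3)*576) - 24635/5948436089) = 1/(1/(-1/136200 + 384) - 24635/5948436089) = 1/(1/(52300799/136200) - 24635/5948436089) = 1/(136200/52300799 - 24635/5948436089) = 1/(808888565138435/311107960255135111) = 311107960255135111/808888565138435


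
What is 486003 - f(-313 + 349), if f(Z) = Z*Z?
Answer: 484707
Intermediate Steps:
f(Z) = Z²
486003 - f(-313 + 349) = 486003 - (-313 + 349)² = 486003 - 1*36² = 486003 - 1*1296 = 486003 - 1296 = 484707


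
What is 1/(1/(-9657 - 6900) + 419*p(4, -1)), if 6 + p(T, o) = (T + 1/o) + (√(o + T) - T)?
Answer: -804035768874/2213855110003057 - 114862250331*√3/2213855110003057 ≈ -0.00045305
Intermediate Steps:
p(T, o) = -6 + 1/o + √(T + o) (p(T, o) = -6 + ((T + 1/o) + (√(o + T) - T)) = -6 + ((T + 1/o) + (√(T + o) - T)) = -6 + (1/o + √(T + o)) = -6 + 1/o + √(T + o))
1/(1/(-9657 - 6900) + 419*p(4, -1)) = 1/(1/(-9657 - 6900) + 419*(-6 + 1/(-1) + √(4 - 1))) = 1/(1/(-16557) + 419*(-6 - 1 + √3)) = 1/(-1/16557 + 419*(-7 + √3)) = 1/(-1/16557 + (-2933 + 419*√3)) = 1/(-48561682/16557 + 419*√3)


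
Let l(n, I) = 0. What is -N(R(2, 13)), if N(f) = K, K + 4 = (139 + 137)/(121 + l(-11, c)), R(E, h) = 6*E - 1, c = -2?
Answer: 208/121 ≈ 1.7190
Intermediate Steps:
R(E, h) = -1 + 6*E
K = -208/121 (K = -4 + (139 + 137)/(121 + 0) = -4 + 276/121 = -208/121 ≈ -1.7190)
N(f) = -208/121
-N(R(2, 13)) = -1*(-208/121) = 208/121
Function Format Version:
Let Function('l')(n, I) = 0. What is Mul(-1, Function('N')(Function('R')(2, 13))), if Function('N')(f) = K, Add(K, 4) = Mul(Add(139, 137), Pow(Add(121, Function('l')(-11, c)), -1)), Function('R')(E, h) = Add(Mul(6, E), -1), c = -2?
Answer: Rational(208, 121) ≈ 1.7190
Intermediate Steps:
Function('R')(E, h) = Add(-1, Mul(6, E))
K = Rational(-208, 121) (K = Add(-4, Mul(Add(139, 137), Pow(Add(121, 0), -1))) = Add(-4, Mul(276, Pow(121, -1))) = Add(-4, Mul(276, Rational(1, 121))) = Add(-4, Rational(276, 121)) = Rational(-208, 121) ≈ -1.7190)
Function('N')(f) = Rational(-208, 121)
Mul(-1, Function('N')(Function('R')(2, 13))) = Mul(-1, Rational(-208, 121)) = Rational(208, 121)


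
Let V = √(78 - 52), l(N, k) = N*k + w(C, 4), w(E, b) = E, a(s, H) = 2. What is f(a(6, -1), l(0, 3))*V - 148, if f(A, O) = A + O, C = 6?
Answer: -148 + 8*√26 ≈ -107.21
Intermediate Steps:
l(N, k) = 6 + N*k (l(N, k) = N*k + 6 = 6 + N*k)
V = √26 ≈ 5.0990
f(a(6, -1), l(0, 3))*V - 148 = (2 + (6 + 0*3))*√26 - 148 = (2 + (6 + 0))*√26 - 148 = (2 + 6)*√26 - 148 = 8*√26 - 148 = -148 + 8*√26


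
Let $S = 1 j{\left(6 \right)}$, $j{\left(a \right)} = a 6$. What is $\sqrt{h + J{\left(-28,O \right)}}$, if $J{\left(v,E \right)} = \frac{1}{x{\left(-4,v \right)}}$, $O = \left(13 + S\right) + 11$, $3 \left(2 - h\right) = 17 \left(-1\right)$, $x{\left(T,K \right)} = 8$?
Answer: $\frac{\sqrt{1122}}{12} \approx 2.7914$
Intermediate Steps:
$j{\left(a \right)} = 6 a$
$h = \frac{23}{3}$ ($h = 2 - \frac{17 \left(-1\right)}{3} = 2 - - \frac{17}{3} = 2 + \frac{17}{3} = \frac{23}{3} \approx 7.6667$)
$S = 36$ ($S = 1 \cdot 6 \cdot 6 = 1 \cdot 36 = 36$)
$O = 60$ ($O = \left(13 + 36\right) + 11 = 49 + 11 = 60$)
$J{\left(v,E \right)} = \frac{1}{8}$
$\sqrt{h + J{\left(-28,O \right)}} = \sqrt{\frac{23}{3} + \frac{1}{8}} = \sqrt{\frac{187}{24}} = \frac{\sqrt{1122}}{12}$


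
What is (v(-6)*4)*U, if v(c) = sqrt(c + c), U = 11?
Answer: 88*I*sqrt(3) ≈ 152.42*I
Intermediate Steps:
v(c) = sqrt(2)*sqrt(c) (v(c) = sqrt(2*c) = sqrt(2)*sqrt(c))
(v(-6)*4)*U = ((sqrt(2)*sqrt(-6))*4)*11 = ((sqrt(2)*(I*sqrt(6)))*4)*11 = ((2*I*sqrt(3))*4)*11 = (8*I*sqrt(3))*11 = 88*I*sqrt(3)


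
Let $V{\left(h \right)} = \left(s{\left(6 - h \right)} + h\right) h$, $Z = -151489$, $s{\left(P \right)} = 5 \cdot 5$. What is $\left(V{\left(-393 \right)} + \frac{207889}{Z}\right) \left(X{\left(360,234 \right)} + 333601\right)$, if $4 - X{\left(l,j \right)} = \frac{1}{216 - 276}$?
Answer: $\frac{438531879265863347}{9089340} \approx 4.8247 \cdot 10^{10}$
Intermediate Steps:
$s{\left(P \right)} = 25$
$X{\left(l,j \right)} = \frac{241}{60}$ ($X{\left(l,j \right)} = 4 - \frac{1}{216 - 276} = 4 - \frac{1}{-60} = 4 - - \frac{1}{60} = 4 + \frac{1}{60} = \frac{241}{60}$)
$V{\left(h \right)} = h \left(25 + h\right)$ ($V{\left(h \right)} = \left(25 + h\right) h = h \left(25 + h\right)$)
$\left(V{\left(-393 \right)} + \frac{207889}{Z}\right) \left(X{\left(360,234 \right)} + 333601\right) = \left(- 393 \left(25 - 393\right) + \frac{207889}{-151489}\right) \left(\frac{241}{60} + 333601\right) = \left(\left(-393\right) \left(-368\right) + 207889 \left(- \frac{1}{151489}\right)\right) \frac{20016301}{60} = \left(144624 - \frac{207889}{151489}\right) \frac{20016301}{60} = \frac{21908737247}{151489} \cdot \frac{20016301}{60} = \frac{438531879265863347}{9089340}$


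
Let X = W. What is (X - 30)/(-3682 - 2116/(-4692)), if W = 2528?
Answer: -127398/187759 ≈ -0.67852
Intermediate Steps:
X = 2528
(X - 30)/(-3682 - 2116/(-4692)) = (2528 - 30)/(-3682 - 2116/(-4692)) = 2498/(-3682 - 2116*(-1/4692)) = 2498/(-3682 + 23/51) = 2498/(-187759/51) = 2498*(-51/187759) = -127398/187759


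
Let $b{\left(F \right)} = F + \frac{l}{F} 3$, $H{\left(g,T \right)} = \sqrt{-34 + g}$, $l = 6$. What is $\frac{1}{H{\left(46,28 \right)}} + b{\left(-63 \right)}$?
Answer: $- \frac{443}{7} + \frac{\sqrt{3}}{6} \approx -62.997$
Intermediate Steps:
$b{\left(F \right)} = F + \frac{18}{F}$ ($b{\left(F \right)} = F + \frac{6}{F} 3 = F + \frac{18}{F}$)
$\frac{1}{H{\left(46,28 \right)}} + b{\left(-63 \right)} = \frac{1}{\sqrt{-34 + 46}} - \left(63 - \frac{18}{-63}\right) = \frac{1}{\sqrt{12}} + \left(-63 + 18 \left(- \frac{1}{63}\right)\right) = \frac{1}{2 \sqrt{3}} - \frac{443}{7} = \frac{\sqrt{3}}{6} - \frac{443}{7} = - \frac{443}{7} + \frac{\sqrt{3}}{6}$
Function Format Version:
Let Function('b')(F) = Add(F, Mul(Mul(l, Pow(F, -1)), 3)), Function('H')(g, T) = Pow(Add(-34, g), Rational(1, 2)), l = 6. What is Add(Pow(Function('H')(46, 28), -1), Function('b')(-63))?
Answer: Add(Rational(-443, 7), Mul(Rational(1, 6), Pow(3, Rational(1, 2)))) ≈ -62.997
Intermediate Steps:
Function('b')(F) = Add(F, Mul(18, Pow(F, -1))) (Function('b')(F) = Add(F, Mul(Mul(6, Pow(F, -1)), 3)) = Add(F, Mul(18, Pow(F, -1))))
Add(Pow(Function('H')(46, 28), -1), Function('b')(-63)) = Add(Pow(Pow(Add(-34, 46), Rational(1, 2)), -1), Add(-63, Mul(18, Pow(-63, -1)))) = Add(Pow(Pow(12, Rational(1, 2)), -1), Add(-63, Mul(18, Rational(-1, 63)))) = Add(Pow(Mul(2, Pow(3, Rational(1, 2))), -1), Add(-63, Rational(-2, 7))) = Add(Mul(Rational(1, 6), Pow(3, Rational(1, 2))), Rational(-443, 7)) = Add(Rational(-443, 7), Mul(Rational(1, 6), Pow(3, Rational(1, 2))))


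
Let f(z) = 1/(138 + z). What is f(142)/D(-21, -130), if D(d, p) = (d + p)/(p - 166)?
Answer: 37/5285 ≈ 0.0070009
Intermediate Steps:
D(d, p) = (d + p)/(-166 + p)
f(142)/D(-21, -130) = 1/((138 + 142)*(((-21 - 130)/(-166 - 130)))) = 1/(280*((-151/(-296)))) = 1/(280*((-1/296*(-151)))) = 1/(280*(151/296)) = (1/280)*(296/151) = 37/5285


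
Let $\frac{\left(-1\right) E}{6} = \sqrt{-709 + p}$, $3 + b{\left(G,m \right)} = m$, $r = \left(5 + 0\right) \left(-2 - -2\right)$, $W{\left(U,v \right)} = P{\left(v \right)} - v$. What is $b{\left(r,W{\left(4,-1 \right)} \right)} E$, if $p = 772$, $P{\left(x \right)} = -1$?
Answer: $54 \sqrt{7} \approx 142.87$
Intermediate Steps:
$W{\left(U,v \right)} = -1 - v$
$r = 0$ ($r = 5 \left(-2 + 2\right) = 5 \cdot 0 = 0$)
$b{\left(G,m \right)} = -3 + m$
$E = - 18 \sqrt{7}$ ($E = - 6 \sqrt{-709 + 772} = - 6 \sqrt{63} = - 6 \cdot 3 \sqrt{7} = - 18 \sqrt{7} \approx -47.624$)
$b{\left(r,W{\left(4,-1 \right)} \right)} E = \left(-3 - 0\right) \left(- 18 \sqrt{7}\right) = \left(-3 + \left(-1 + 1\right)\right) \left(- 18 \sqrt{7}\right) = \left(-3 + 0\right) \left(- 18 \sqrt{7}\right) = - 3 \left(- 18 \sqrt{7}\right) = 54 \sqrt{7}$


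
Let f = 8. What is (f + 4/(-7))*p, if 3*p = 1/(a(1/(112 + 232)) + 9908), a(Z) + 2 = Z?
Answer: 17888/71560965 ≈ 0.00024997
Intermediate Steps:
a(Z) = -2 + Z
p = 344/10222995 (p = 1/(3*((-2 + 1/(112 + 232)) + 9908)) = 1/(3*((-2 + 1/344) + 9908)) = 1/(3*(-687/344 + 9908)) = 1/(3*(3407665/344)) = (⅓)*(344/3407665) = 344/10222995 ≈ 3.3650e-5)
(f + 4/(-7))*p = (8 + 4/(-7))*(344/10222995) = (8 + 4*(-⅐))*(344/10222995) = (8 - 4/7)*(344/10222995) = (52/7)*(344/10222995) = 17888/71560965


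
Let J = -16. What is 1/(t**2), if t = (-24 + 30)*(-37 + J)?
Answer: 1/101124 ≈ 9.8888e-6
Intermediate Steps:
t = -318 (t = (-24 + 30)*(-37 - 16) = 6*(-53) = -318)
1/(t**2) = 1/((-318)**2) = 1/101124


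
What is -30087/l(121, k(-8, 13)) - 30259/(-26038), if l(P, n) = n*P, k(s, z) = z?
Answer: -735807899/40957774 ≈ -17.965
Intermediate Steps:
l(P, n) = P*n
-30087/l(121, k(-8, 13)) - 30259/(-26038) = -30087/(121*13) - 30259/(-26038) = -30087/1573 - 30259*(-1/26038) = -30087*1/1573 + 30259/26038 = -30087/1573 + 30259/26038 = -735807899/40957774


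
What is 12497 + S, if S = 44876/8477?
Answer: 105981945/8477 ≈ 12502.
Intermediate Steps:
S = 44876/8477 (S = 44876*(1/8477) = 44876/8477 ≈ 5.2939)
12497 + S = 12497 + 44876/8477 = 105981945/8477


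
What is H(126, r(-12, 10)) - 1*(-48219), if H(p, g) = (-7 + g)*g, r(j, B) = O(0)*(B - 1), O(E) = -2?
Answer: 48669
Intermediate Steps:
r(j, B) = 2 - 2*B (r(j, B) = -2*(B - 1) = -2*(-1 + B) = 2 - 2*B)
H(p, g) = g*(-7 + g)
H(126, r(-12, 10)) - 1*(-48219) = (2 - 2*10)*(-7 + (2 - 2*10)) - 1*(-48219) = (2 - 20)*(-7 + (2 - 20)) + 48219 = -18*(-7 - 18) + 48219 = -18*(-25) + 48219 = 450 + 48219 = 48669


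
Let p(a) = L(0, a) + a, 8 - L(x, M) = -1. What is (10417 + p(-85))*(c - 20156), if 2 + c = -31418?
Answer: -533347416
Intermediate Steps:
c = -31420 (c = -2 - 31418 = -31420)
L(x, M) = 9 (L(x, M) = 8 - 1*(-1) = 8 + 1 = 9)
p(a) = 9 + a
(10417 + p(-85))*(c - 20156) = (10417 + (9 - 85))*(-31420 - 20156) = (10417 - 76)*(-51576) = 10341*(-51576) = -533347416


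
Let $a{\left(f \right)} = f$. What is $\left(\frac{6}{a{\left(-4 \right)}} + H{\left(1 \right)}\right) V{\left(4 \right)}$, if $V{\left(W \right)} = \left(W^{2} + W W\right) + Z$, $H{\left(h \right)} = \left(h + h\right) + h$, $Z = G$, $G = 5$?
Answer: $\frac{111}{2} \approx 55.5$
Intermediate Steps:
$Z = 5$
$H{\left(h \right)} = 3 h$ ($H{\left(h \right)} = 2 h + h = 3 h$)
$V{\left(W \right)} = 5 + 2 W^{2}$ ($V{\left(W \right)} = \left(W^{2} + W W\right) + 5 = \left(W^{2} + W^{2}\right) + 5 = 2 W^{2} + 5 = 5 + 2 W^{2}$)
$\left(\frac{6}{a{\left(-4 \right)}} + H{\left(1 \right)}\right) V{\left(4 \right)} = \left(\frac{6}{-4} + 3 \cdot 1\right) \left(5 + 2 \cdot 4^{2}\right) = \left(6 \left(- \frac{1}{4}\right) + 3\right) \left(5 + 2 \cdot 16\right) = \left(- \frac{3}{2} + 3\right) \left(5 + 32\right) = \frac{3}{2} \cdot 37 = \frac{111}{2}$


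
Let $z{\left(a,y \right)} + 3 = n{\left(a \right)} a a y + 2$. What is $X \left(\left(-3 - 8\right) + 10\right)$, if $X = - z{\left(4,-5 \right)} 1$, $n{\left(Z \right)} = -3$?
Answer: $239$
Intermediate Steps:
$z{\left(a,y \right)} = -1 - 3 y a^{2}$ ($z{\left(a,y \right)} = -3 + \left(- 3 a a y + 2\right) = -3 + \left(- 3 a^{2} y + 2\right) = -3 - \left(-2 + 3 y a^{2}\right) = -1 - 3 y a^{2}$)
$X = -239$ ($X = - (-1 - - 15 \cdot 4^{2}) 1 = - (-1 - \left(-15\right) 16) 1 = - (-1 + 240) 1 = \left(-1\right) 239 \cdot 1 = \left(-239\right) 1 = -239$)
$X \left(\left(-3 - 8\right) + 10\right) = - 239 \left(\left(-3 - 8\right) + 10\right) = - 239 \left(-11 + 10\right) = \left(-239\right) \left(-1\right) = 239$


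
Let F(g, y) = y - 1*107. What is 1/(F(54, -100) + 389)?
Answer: 1/182 ≈ 0.0054945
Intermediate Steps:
F(g, y) = -107 + y (F(g, y) = y - 107 = -107 + y)
1/(F(54, -100) + 389) = 1/((-107 - 100) + 389) = 1/(-207 + 389) = 1/182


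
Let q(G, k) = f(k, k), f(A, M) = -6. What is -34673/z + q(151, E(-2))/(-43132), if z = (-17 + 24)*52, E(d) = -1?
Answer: -373878413/3925012 ≈ -95.255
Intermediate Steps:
z = 364 (z = 7*52 = 364)
q(G, k) = -6
-34673/z + q(151, E(-2))/(-43132) = -34673/364 - 6/(-43132) = -34673*1/364 - 6*(-1/43132) = -34673/364 + 3/21566 = -373878413/3925012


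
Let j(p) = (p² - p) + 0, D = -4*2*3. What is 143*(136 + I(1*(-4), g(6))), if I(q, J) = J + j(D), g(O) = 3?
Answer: 105677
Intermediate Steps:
D = -24 (D = -8*3 = -24)
j(p) = p² - p
I(q, J) = 600 + J (I(q, J) = J - 24*(-1 - 24) = J - 24*(-25) = J + 600 = 600 + J)
143*(136 + I(1*(-4), g(6))) = 143*(136 + (600 + 3)) = 143*(136 + 603) = 143*739 = 105677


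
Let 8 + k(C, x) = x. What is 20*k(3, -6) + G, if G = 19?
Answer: -261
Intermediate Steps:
k(C, x) = -8 + x
20*k(3, -6) + G = 20*(-8 - 6) + 19 = 20*(-14) + 19 = -280 + 19 = -261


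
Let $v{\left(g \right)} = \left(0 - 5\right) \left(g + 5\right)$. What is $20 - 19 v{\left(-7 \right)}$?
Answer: $-170$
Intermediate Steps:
$v{\left(g \right)} = -25 - 5 g$ ($v{\left(g \right)} = - 5 \left(5 + g\right) = -25 - 5 g$)
$20 - 19 v{\left(-7 \right)} = 20 - 19 \left(-25 - -35\right) = 20 - 19 \left(-25 + 35\right) = 20 - 190 = -170$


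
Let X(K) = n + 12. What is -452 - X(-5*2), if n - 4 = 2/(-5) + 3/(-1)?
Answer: -2323/5 ≈ -464.60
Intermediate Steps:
n = ⅗ (n = 4 + (2/(-5) + 3/(-1)) = 4 + (2*(-⅕) + 3*(-1)) = 4 + (-⅖ - 3) = 4 - 17/5 = ⅗ ≈ 0.60000)
X(K) = 63/5 (X(K) = ⅗ + 12 = 63/5)
-452 - X(-5*2) = -452 - 1*63/5 = -452 - 63/5 = -2323/5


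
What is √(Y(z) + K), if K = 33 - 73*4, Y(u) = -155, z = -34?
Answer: 3*I*√46 ≈ 20.347*I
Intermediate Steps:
K = -259 (K = 33 - 292 = -259)
√(Y(z) + K) = √(-155 - 259) = √(-414) = 3*I*√46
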